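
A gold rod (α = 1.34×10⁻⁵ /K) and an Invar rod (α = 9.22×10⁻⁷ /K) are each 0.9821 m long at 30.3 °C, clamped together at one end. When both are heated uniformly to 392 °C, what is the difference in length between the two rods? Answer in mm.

4.43 mm

ΔT = 361.7 K
gold: ΔL = 1.34×10⁻⁵ × 0.9821 m × 361.7 = 4.7600×10⁻³ m = 4.7600 mm
Invar: ΔL = 9.22×10⁻⁷ × 0.9821 m × 361.7 = 3.2752×10⁻⁴ m = 0.32752 mm
difference = 4.7600 − 0.32752 = 4.43248 mm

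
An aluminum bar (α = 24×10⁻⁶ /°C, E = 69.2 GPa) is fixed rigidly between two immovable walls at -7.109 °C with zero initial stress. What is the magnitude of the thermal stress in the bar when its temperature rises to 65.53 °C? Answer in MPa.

σ = 121 MPa

Fully constrained: the free strain ε = αΔT is blocked, so σ = Eε = EαΔT.
|ΔT| = 72.639 K
σ = 69.2×10⁹ × 24×10⁻⁶ × 72.639 = 1.21×10⁸ Pa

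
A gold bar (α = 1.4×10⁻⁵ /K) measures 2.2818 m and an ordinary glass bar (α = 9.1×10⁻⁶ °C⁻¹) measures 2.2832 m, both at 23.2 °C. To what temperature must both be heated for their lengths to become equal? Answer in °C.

Equal length when α₁L₁ΔT − α₂L₂ΔT = L₂ − L₁ = 1.40×10⁻³ m
α₁L₁ = 3.19452×10⁻⁵, α₂L₂ = 2.077712×10⁻⁵ → Δ(αL) = 1.116808×10⁻⁵ m/K
ΔT = 1.40×10⁻³ / 1.116808×10⁻⁵ = 125.357 K, so T = 23.2 + 125.357 = 148.557 °C

T = 148.6 °C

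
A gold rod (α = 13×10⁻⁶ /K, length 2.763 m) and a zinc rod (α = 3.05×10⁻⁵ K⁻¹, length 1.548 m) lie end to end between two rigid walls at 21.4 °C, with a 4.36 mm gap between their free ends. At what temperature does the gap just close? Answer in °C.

Gap closes when ΔL₁ + ΔL₂ = 4.36 mm = 4.36×10⁻³ m
(α₁L₁ + α₂L₂)ΔT = g
α₁L₁ + α₂L₂ = 13×10⁻⁶×2.763 + 3.05×10⁻⁵×1.548 = 8.3133×10⁻⁵ m/K
ΔT = 4.36×10⁻³ / 8.3133×10⁻⁵ = 52.446 K
T = 21.4 + 52.446 = 73.846 °C

T = 73.8 °C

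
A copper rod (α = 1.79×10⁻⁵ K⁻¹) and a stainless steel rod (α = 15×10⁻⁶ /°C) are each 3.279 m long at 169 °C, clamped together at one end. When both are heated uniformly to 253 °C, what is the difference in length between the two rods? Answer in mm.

ΔT = 84 K
copper: ΔL = 1.79×10⁻⁵ × 3.279 m × 84 = 4.9303×10⁻³ m = 4.9303 mm
stainless steel: ΔL = 15×10⁻⁶ × 3.279 m × 84 = 4.1315×10⁻³ m = 4.1315 mm
difference = 4.9303 − 4.1315 = 0.7988 mm

0.799 mm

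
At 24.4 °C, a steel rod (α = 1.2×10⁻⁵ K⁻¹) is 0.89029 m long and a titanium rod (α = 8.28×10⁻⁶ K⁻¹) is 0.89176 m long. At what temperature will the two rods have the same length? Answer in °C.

T = 469.9 °C

Equal length when α₁L₁ΔT − α₂L₂ΔT = L₂ − L₁ = 1.47×10⁻³ m
α₁L₁ = 1.068348×10⁻⁵, α₂L₂ = 7.3837728×10⁻⁶ → Δ(αL) = 3.2997072×10⁻⁶ m/K
ΔT = 1.47×10⁻³ / 3.2997072×10⁻⁶ = 445.494 K, so T = 24.4 + 445.494 = 469.894 °C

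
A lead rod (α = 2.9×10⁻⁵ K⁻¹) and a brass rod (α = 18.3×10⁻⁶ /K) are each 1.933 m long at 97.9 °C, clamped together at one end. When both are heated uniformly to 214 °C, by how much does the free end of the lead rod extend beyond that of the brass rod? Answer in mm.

2.40 mm

ΔT = 116.1 K
lead: ΔL = 2.9×10⁻⁵ × 1.933 m × 116.1 = 6.5082×10⁻³ m = 6.5082 mm
brass: ΔL = 18.3×10⁻⁶ × 1.933 m × 116.1 = 4.1069×10⁻³ m = 4.1069 mm
difference = 6.5082 − 4.1069 = 2.4013 mm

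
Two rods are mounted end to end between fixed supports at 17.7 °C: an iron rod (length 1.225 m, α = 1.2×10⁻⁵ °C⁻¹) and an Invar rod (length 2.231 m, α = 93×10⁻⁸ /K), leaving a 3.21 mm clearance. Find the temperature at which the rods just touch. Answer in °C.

T = 209 °C

α₁L₁ = 1.470×10⁻⁵ m/K, α₂L₂ = 2.07483×10⁻⁶ m/K → total 1.677483×10⁻⁵ m/K
ΔT = g/(α₁L₁+α₂L₂) = 3.21×10⁻³ / 1.677483×10⁻⁵ = 191.36 K
T = 17.7 + 191.36 = 209.06 °C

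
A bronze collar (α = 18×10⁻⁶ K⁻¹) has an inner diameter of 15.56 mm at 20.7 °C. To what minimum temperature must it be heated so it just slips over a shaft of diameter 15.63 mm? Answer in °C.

T = 271 °C

Required Δd = 15.63 − 15.56 = 0.07 mm
Δd = αd₀ΔT ⇒ ΔT = Δd/(αd₀) = 0.07 / (18×10⁻⁶ × 15.56) = 249.93 K
T_min = 20.7 + 249.93 = 270.63 °C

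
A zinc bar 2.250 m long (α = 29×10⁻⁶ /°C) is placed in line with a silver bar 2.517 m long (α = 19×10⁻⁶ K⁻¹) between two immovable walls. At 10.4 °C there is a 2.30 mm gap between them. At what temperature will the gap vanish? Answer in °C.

T = 30.7 °C

Gap closes when ΔL₁ + ΔL₂ = 2.30 mm = 2.30×10⁻³ m
(α₁L₁ + α₂L₂)ΔT = g
α₁L₁ + α₂L₂ = 29×10⁻⁶×2.250 + 19×10⁻⁶×2.517 = 1.13073×10⁻⁴ m/K
ΔT = 2.30×10⁻³ / 1.13073×10⁻⁴ = 20.341 K
T = 10.4 + 20.341 = 30.741 °C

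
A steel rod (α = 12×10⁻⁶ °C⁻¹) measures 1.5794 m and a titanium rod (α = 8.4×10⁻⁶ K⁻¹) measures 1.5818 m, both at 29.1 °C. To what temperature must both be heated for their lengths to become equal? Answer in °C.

Equal length when α₁L₁ΔT − α₂L₂ΔT = L₂ − L₁ = 2.40×10⁻³ m
α₁L₁ = 1.89528×10⁻⁵, α₂L₂ = 1.328712×10⁻⁵ → Δ(αL) = 5.66568×10⁻⁶ m/K
ΔT = 2.40×10⁻³ / 5.66568×10⁻⁶ = 423.603 K, so T = 29.1 + 423.603 = 452.703 °C

T = 452.7 °C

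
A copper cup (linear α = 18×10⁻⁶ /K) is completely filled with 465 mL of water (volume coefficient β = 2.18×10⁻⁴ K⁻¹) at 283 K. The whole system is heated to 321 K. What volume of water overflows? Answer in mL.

2.90 mL

The cup also expands: β_container ≈ 3α = 5.4×10⁻⁵ /K
Net overflow = V₀(β_liq − 3α_cont)ΔT
β − 3α = 2.18×10⁻⁴ − 5.4×10⁻⁵ = 1.64×10⁻⁴ /K; ΔT = 38 K
ΔV = 465 × 1.64×10⁻⁴ × 38 = 2.90 mL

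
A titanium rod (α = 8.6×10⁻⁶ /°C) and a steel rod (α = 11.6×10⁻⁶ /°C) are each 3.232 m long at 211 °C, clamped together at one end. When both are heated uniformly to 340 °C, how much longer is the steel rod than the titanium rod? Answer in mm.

1.25 mm

ΔT = 129 K
titanium: ΔL = 8.6×10⁻⁶ × 3.232 m × 129 = 3.5856×10⁻³ m = 3.5856 mm
steel: ΔL = 11.6×10⁻⁶ × 3.232 m × 129 = 4.8364×10⁻³ m = 4.8364 mm
difference = 4.8364 − 3.5856 = 1.2508 mm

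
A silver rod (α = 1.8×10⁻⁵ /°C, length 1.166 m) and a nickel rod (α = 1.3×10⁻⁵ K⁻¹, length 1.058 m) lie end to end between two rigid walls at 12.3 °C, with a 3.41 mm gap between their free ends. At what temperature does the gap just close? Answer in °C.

α₁L₁ = 2.0988×10⁻⁵ m/K, α₂L₂ = 1.3754×10⁻⁵ m/K → total 3.4742×10⁻⁵ m/K
ΔT = g/(α₁L₁+α₂L₂) = 3.41×10⁻³ / 3.4742×10⁻⁵ = 98.15 K
T = 12.3 + 98.15 = 110.45 °C

T = 110 °C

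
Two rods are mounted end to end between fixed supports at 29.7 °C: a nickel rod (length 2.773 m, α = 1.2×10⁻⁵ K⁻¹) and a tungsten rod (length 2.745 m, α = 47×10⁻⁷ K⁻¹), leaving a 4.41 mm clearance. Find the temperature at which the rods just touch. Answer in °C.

α₁L₁ = 3.3276×10⁻⁵ m/K, α₂L₂ = 1.29015×10⁻⁵ m/K → total 4.61775×10⁻⁵ m/K
ΔT = g/(α₁L₁+α₂L₂) = 4.41×10⁻³ / 4.61775×10⁻⁵ = 95.50 K
T = 29.7 + 95.50 = 125.20 °C

T = 125 °C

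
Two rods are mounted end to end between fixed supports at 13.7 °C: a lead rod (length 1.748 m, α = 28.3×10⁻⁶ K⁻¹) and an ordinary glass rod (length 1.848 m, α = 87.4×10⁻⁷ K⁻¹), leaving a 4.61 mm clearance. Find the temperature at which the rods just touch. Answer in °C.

Gap closes when ΔL₁ + ΔL₂ = 4.61 mm = 4.61×10⁻³ m
(α₁L₁ + α₂L₂)ΔT = g
α₁L₁ + α₂L₂ = 28.3×10⁻⁶×1.748 + 87.4×10⁻⁷×1.848 = 6.561992×10⁻⁵ m/K
ΔT = 4.61×10⁻³ / 6.561992×10⁻⁵ = 70.253 K
T = 13.7 + 70.253 = 83.953 °C

T = 84.0 °C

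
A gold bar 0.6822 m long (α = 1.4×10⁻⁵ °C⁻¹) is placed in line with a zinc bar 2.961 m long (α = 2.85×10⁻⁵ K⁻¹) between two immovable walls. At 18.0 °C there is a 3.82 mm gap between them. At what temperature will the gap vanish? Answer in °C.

Gap closes when ΔL₁ + ΔL₂ = 3.82 mm = 3.82×10⁻³ m
(α₁L₁ + α₂L₂)ΔT = g
α₁L₁ + α₂L₂ = 1.4×10⁻⁵×0.6822 + 2.85×10⁻⁵×2.961 = 9.39393×10⁻⁵ m/K
ΔT = 3.82×10⁻³ / 9.39393×10⁻⁵ = 40.665 K
T = 18.0 + 40.665 = 58.665 °C

T = 58.7 °C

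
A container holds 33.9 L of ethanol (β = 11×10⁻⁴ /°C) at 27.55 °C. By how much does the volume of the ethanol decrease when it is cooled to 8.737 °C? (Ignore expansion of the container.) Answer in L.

|ΔT| = |8.737 − 27.55| = 18.813 K
ΔV = βV₀ΔT = (11×10⁻⁴)(33.9)(18.813) = 0.702 L

ΔV = 0.702 L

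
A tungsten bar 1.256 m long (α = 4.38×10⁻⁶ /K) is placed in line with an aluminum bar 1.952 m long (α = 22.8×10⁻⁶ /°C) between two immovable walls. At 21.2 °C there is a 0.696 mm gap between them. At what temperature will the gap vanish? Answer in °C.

Gap closes when ΔL₁ + ΔL₂ = 0.696 mm = 6.96×10⁻⁴ m
(α₁L₁ + α₂L₂)ΔT = g
α₁L₁ + α₂L₂ = 4.38×10⁻⁶×1.256 + 22.8×10⁻⁶×1.952 = 5.000688×10⁻⁵ m/K
ΔT = 6.96×10⁻⁴ / 5.000688×10⁻⁵ = 13.918 K
T = 21.2 + 13.918 = 35.118 °C

T = 35.1 °C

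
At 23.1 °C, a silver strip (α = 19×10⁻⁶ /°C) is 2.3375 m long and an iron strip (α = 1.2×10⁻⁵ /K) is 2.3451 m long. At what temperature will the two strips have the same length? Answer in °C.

Equal length when α₁L₁ΔT − α₂L₂ΔT = L₂ − L₁ = 7.60×10⁻³ m
α₁L₁ = 4.44125×10⁻⁵, α₂L₂ = 2.81412×10⁻⁵ → Δ(αL) = 1.62713×10⁻⁵ m/K
ΔT = 7.60×10⁻³ / 1.62713×10⁻⁵ = 467.080 K, so T = 23.1 + 467.080 = 490.180 °C

T = 490.2 °C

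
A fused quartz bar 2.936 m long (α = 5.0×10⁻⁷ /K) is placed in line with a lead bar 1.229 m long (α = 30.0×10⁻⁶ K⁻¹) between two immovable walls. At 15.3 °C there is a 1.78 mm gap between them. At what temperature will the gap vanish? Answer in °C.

T = 61.7 °C

Gap closes when ΔL₁ + ΔL₂ = 1.78 mm = 1.78×10⁻³ m
(α₁L₁ + α₂L₂)ΔT = g
α₁L₁ + α₂L₂ = 5.0×10⁻⁷×2.936 + 30.0×10⁻⁶×1.229 = 3.8338×10⁻⁵ m/K
ΔT = 1.78×10⁻³ / 3.8338×10⁻⁵ = 46.429 K
T = 15.3 + 46.429 = 61.729 °C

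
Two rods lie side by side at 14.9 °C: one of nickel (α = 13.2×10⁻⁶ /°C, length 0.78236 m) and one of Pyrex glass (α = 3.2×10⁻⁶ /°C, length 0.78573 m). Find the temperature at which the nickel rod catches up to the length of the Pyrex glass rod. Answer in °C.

T = 446.2 °C

Equal length when α₁L₁ΔT − α₂L₂ΔT = L₂ − L₁ = 3.37×10⁻³ m
α₁L₁ = 1.0327152×10⁻⁵, α₂L₂ = 2.514336×10⁻⁶ → Δ(αL) = 7.812816×10⁻⁶ m/K
ΔT = 3.37×10⁻³ / 7.812816×10⁻⁶ = 431.343 K, so T = 14.9 + 431.343 = 446.243 °C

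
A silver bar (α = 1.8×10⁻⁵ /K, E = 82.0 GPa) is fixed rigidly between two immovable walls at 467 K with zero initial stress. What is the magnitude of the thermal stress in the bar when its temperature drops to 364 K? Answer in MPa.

σ = 152 MPa

Fully constrained: the free strain ε = αΔT is blocked, so σ = Eε = EαΔT.
|ΔT| = 103 K
σ = 82.0×10⁹ × 1.8×10⁻⁵ × 103 = 1.52×10⁸ Pa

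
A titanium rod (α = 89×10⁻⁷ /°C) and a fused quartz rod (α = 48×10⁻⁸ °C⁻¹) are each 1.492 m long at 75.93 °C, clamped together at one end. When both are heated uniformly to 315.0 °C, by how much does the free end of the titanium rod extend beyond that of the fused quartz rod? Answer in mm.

ΔT = 239.07 K
titanium: ΔL = 89×10⁻⁷ × 1.492 m × 239.07 = 3.1746×10⁻³ m = 3.1746 mm
fused quartz: ΔL = 48×10⁻⁸ × 1.492 m × 239.07 = 1.7121×10⁻⁴ m = 0.17121 mm
difference = 3.1746 − 0.17121 = 3.00339 mm

3.00 mm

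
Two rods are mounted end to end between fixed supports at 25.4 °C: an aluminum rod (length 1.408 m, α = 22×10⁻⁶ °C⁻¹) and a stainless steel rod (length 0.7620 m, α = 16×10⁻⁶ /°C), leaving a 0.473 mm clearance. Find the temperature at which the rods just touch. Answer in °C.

Gap closes when ΔL₁ + ΔL₂ = 0.473 mm = 4.73×10⁻⁴ m
(α₁L₁ + α₂L₂)ΔT = g
α₁L₁ + α₂L₂ = 22×10⁻⁶×1.408 + 16×10⁻⁶×0.7620 = 4.3168×10⁻⁵ m/K
ΔT = 4.73×10⁻⁴ / 4.3168×10⁻⁵ = 10.957 K
T = 25.4 + 10.957 = 36.357 °C

T = 36.4 °C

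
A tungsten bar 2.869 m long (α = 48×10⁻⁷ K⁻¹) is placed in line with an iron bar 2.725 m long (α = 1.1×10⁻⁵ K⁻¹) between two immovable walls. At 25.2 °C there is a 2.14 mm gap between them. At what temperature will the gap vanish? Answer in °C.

Gap closes when ΔL₁ + ΔL₂ = 2.14 mm = 2.14×10⁻³ m
(α₁L₁ + α₂L₂)ΔT = g
α₁L₁ + α₂L₂ = 48×10⁻⁷×2.869 + 1.1×10⁻⁵×2.725 = 4.37462×10⁻⁵ m/K
ΔT = 2.14×10⁻³ / 4.37462×10⁻⁵ = 48.919 K
T = 25.2 + 48.919 = 74.119 °C

T = 74.1 °C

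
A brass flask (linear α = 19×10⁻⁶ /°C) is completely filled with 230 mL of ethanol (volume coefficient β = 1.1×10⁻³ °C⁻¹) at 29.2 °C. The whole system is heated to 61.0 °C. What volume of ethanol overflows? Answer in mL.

7.63 mL

The flask also expands: β_container ≈ 3α = 5.7×10⁻⁵ /K
Net overflow = V₀(β_liq − 3α_cont)ΔT
β − 3α = 1.10×10⁻³ − 5.7×10⁻⁵ = 1.043×10⁻³ /K; ΔT = 31.8 K
ΔV = 230 × 1.043×10⁻³ × 31.8 = 7.63 mL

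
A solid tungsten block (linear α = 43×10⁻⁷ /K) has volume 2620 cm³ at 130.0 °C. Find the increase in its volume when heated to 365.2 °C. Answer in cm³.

ΔV = 7.95 cm³

Isotropic solid: β ≈ 3α = 1.3×10⁻⁵ /K; ΔT = 235.2 K
ΔV = 3αV₀ΔT = 3(43×10⁻⁷)(2620)(235.2) = 7.95 cm³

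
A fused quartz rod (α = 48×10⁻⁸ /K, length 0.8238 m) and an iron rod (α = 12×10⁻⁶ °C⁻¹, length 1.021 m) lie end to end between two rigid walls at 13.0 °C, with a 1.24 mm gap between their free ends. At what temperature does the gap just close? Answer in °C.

Gap closes when ΔL₁ + ΔL₂ = 1.24 mm = 1.24×10⁻³ m
(α₁L₁ + α₂L₂)ΔT = g
α₁L₁ + α₂L₂ = 48×10⁻⁸×0.8238 + 12×10⁻⁶×1.021 = 1.2647424×10⁻⁵ m/K
ΔT = 1.24×10⁻³ / 1.2647424×10⁻⁵ = 98.04 K
T = 13.0 + 98.04 = 111.04 °C

T = 111 °C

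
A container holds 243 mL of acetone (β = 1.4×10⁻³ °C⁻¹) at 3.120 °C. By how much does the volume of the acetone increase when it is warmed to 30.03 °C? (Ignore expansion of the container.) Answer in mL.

|ΔT| = |30.03 − 3.120| = 26.910 K
ΔV = βV₀ΔT = (1.4×10⁻³)(243)(26.910) = 9.15 mL

ΔV = 9.15 mL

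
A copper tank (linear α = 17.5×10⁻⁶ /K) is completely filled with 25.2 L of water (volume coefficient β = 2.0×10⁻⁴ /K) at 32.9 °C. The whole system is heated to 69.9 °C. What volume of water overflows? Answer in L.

The tank also expands: β_container ≈ 3α = 5.25×10⁻⁵ /K
Net overflow = V₀(β_liq − 3α_cont)ΔT
β − 3α = 2.00×10⁻⁴ − 5.25×10⁻⁵ = 1.475×10⁻⁴ /K; ΔT = 37.0 K
ΔV = 25.2 × 1.475×10⁻⁴ × 37.0 = 0.138 L

0.138 L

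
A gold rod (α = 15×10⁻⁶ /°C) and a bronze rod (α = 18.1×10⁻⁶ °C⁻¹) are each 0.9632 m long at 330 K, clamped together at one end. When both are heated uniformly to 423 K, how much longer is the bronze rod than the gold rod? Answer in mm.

0.278 mm

ΔT = 93 K
gold: ΔL = 15×10⁻⁶ × 0.9632 m × 93 = 1.3437×10⁻³ m = 1.3437 mm
bronze: ΔL = 18.1×10⁻⁶ × 0.9632 m × 93 = 1.6214×10⁻³ m = 1.6214 mm
difference = 1.6214 − 1.3437 = 0.2777 mm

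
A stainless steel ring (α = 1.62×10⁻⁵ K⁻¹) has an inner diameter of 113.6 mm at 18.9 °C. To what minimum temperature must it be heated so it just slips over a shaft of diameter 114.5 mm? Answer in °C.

Required Δd = 114.5 − 113.6 = 0.9 mm
Δd = αd₀ΔT ⇒ ΔT = Δd/(αd₀) = 0.9 / (1.62×10⁻⁵ × 113.6) = 489.05 K
T_min = 18.9 + 489.05 = 507.95 °C

T = 508 °C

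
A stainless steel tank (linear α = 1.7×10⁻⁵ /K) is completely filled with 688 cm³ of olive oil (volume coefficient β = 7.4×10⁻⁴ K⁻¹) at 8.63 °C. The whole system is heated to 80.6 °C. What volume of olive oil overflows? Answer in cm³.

The tank also expands: β_container ≈ 3α = 5.1×10⁻⁵ /K
Net overflow = V₀(β_liq − 3α_cont)ΔT
β − 3α = 7.40×10⁻⁴ − 5.1×10⁻⁵ = 6.89×10⁻⁴ /K; ΔT = 71.97 K
ΔV = 688 × 6.89×10⁻⁴ × 71.97 = 34.1 cm³

34.1 cm³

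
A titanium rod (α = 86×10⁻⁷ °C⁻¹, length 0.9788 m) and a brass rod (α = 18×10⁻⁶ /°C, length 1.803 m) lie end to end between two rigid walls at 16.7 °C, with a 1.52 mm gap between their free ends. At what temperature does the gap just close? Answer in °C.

T = 53.9 °C

Gap closes when ΔL₁ + ΔL₂ = 1.52 mm = 1.52×10⁻³ m
(α₁L₁ + α₂L₂)ΔT = g
α₁L₁ + α₂L₂ = 86×10⁻⁷×0.9788 + 18×10⁻⁶×1.803 = 4.087168×10⁻⁵ m/K
ΔT = 1.52×10⁻³ / 4.087168×10⁻⁵ = 37.190 K
T = 16.7 + 37.190 = 53.890 °C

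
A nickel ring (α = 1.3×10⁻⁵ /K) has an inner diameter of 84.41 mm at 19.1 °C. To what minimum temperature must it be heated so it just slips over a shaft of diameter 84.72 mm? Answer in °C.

Required Δd = 84.72 − 84.41 = 0.31 mm
Δd = αd₀ΔT ⇒ ΔT = Δd/(αd₀) = 0.31 / (1.3×10⁻⁵ × 84.41) = 282.50 K
T_min = 19.1 + 282.50 = 301.60 °C

T = 302 °C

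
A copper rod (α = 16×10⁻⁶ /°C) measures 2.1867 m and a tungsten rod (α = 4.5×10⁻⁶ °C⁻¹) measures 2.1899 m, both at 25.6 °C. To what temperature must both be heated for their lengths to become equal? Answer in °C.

T = 152.9 °C

L₁(1 + α₁ΔT) = L₂(1 + α₂ΔT) ⇒ ΔT = (L₂ − L₁)/(α₁L₁ − α₂L₂)
L₂ − L₁ = 2.1899 − 2.1867 = 3.20×10⁻³ m
α₁L₁ − α₂L₂ = 16×10⁻⁶×2.1867 − 4.5×10⁻⁶×2.1899 = 2.513265×10⁻⁵ m/K
ΔT = 3.20×10⁻³ / 2.513265×10⁻⁵ = 127.324 K
T = 25.6 + 127.324 = 152.924 °C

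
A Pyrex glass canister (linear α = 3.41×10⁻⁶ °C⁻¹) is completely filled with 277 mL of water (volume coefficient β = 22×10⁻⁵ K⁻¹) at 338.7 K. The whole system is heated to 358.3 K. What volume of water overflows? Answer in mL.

The canister also expands: β_container ≈ 3α = 1.023×10⁻⁵ /K
Net overflow = V₀(β_liq − 3α_cont)ΔT
β − 3α = 2.20×10⁻⁴ − 1.023×10⁻⁵ = 2.0977×10⁻⁴ /K; ΔT = 19.6 K
ΔV = 277 × 2.0977×10⁻⁴ × 19.6 = 1.14 mL

1.14 mL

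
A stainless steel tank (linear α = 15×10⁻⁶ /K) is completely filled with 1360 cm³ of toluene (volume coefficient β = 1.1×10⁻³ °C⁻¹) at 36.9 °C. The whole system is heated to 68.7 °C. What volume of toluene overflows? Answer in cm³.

The tank also expands: β_container ≈ 3α = 4.5×10⁻⁵ /K
Net overflow = V₀(β_liq − 3α_cont)ΔT
β − 3α = 1.10×10⁻³ − 4.5×10⁻⁵ = 1.055×10⁻³ /K; ΔT = 31.8 K
ΔV = 1360 × 1.055×10⁻³ × 31.8 = 45.6 cm³

45.6 cm³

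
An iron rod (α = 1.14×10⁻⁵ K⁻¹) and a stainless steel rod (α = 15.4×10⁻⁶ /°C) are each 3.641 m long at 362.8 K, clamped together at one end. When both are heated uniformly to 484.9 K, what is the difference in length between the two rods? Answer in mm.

1.78 mm

ΔT = 122.1 K
iron: ΔL = 1.14×10⁻⁵ × 3.641 m × 122.1 = 5.0681×10⁻³ m = 5.0681 mm
stainless steel: ΔL = 15.4×10⁻⁶ × 3.641 m × 122.1 = 6.8463×10⁻³ m = 6.8463 mm
difference = 6.8463 − 5.0681 = 1.7782 mm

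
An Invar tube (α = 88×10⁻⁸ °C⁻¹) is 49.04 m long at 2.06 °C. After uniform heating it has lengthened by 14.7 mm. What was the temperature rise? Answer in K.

ΔL = αL₀ΔT ⇒ ΔT = ΔL / (αL₀)
ΔT = 14.7×10⁻³ m / (88×10⁻⁸ × 49.04 m) = 340.63 K

ΔT = 341 K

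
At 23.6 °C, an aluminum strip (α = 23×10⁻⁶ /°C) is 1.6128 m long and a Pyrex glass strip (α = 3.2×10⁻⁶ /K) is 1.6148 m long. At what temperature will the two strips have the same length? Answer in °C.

T = 86.24 °C

L₁(1 + α₁ΔT) = L₂(1 + α₂ΔT) ⇒ ΔT = (L₂ − L₁)/(α₁L₁ − α₂L₂)
L₂ − L₁ = 1.6148 − 1.6128 = 2.00×10⁻³ m
α₁L₁ − α₂L₂ = 23×10⁻⁶×1.6128 − 3.2×10⁻⁶×1.6148 = 3.192704×10⁻⁵ m/K
ΔT = 2.00×10⁻³ / 3.192704×10⁻⁵ = 62.6428 K
T = 23.6 + 62.6428 = 86.2428 °C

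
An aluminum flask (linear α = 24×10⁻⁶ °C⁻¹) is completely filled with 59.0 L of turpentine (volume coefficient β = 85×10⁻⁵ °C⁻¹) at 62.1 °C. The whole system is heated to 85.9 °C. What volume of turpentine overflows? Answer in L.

1.09 L

The flask also expands: β_container ≈ 3α = 7.2×10⁻⁵ /K
Net overflow = V₀(β_liq − 3α_cont)ΔT
β − 3α = 8.50×10⁻⁴ − 7.2×10⁻⁵ = 7.78×10⁻⁴ /K; ΔT = 23.8 K
ΔV = 59.0 × 7.78×10⁻⁴ × 23.8 = 1.09 L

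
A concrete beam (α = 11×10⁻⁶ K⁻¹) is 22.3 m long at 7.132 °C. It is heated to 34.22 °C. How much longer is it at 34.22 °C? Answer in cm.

|ΔT| = |34.22 − 7.132| = 27.088 K
ΔL = αL₀ΔT = (11×10⁻⁶)(22.3)(27.088) = 6.64×10⁻³ m

ΔL = 0.664 cm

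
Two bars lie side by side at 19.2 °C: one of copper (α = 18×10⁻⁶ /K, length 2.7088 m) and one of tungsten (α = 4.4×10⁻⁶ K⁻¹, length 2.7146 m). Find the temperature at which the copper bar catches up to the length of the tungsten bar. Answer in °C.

T = 176.7 °C

Equal length when α₁L₁ΔT − α₂L₂ΔT = L₂ − L₁ = 5.80×10⁻³ m
α₁L₁ = 4.87584×10⁻⁵, α₂L₂ = 1.194424×10⁻⁵ → Δ(αL) = 3.681416×10⁻⁵ m/K
ΔT = 5.80×10⁻³ / 3.681416×10⁻⁵ = 157.548 K, so T = 19.2 + 157.548 = 176.748 °C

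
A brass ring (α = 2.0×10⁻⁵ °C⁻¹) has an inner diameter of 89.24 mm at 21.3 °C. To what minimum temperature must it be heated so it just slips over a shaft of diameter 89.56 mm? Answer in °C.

T = 201 °C

Required Δd = 89.56 − 89.24 = 0.32 mm
Δd = αd₀ΔT ⇒ ΔT = Δd/(αd₀) = 0.32 / (2.0×10⁻⁵ × 89.24) = 179.29 K
T_min = 21.3 + 179.29 = 200.59 °C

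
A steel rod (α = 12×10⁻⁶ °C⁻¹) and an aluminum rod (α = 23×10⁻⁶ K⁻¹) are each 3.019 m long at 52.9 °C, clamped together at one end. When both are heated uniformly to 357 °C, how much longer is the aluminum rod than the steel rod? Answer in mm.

ΔT = 304.1 K
steel: ΔL = 12×10⁻⁶ × 3.019 m × 304.1 = 1.1017×10⁻² m = 11.017 mm
aluminum: ΔL = 23×10⁻⁶ × 3.019 m × 304.1 = 2.1116×10⁻² m = 21.116 mm
difference = 21.116 − 11.017 = 10.099 mm

10.1 mm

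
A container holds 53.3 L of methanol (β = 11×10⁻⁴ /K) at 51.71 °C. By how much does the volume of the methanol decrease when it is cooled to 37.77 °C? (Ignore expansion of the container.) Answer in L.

ΔV = 0.817 L

|ΔT| = |37.77 − 51.71| = 13.94 K
ΔV = βV₀ΔT = (11×10⁻⁴)(53.3)(13.94) = 0.817 L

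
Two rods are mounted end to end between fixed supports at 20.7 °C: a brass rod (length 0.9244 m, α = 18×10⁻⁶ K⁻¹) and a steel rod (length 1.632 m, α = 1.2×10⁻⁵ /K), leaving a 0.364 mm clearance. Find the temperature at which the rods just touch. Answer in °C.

T = 30.7 °C

Gap closes when ΔL₁ + ΔL₂ = 0.364 mm = 3.64×10⁻⁴ m
(α₁L₁ + α₂L₂)ΔT = g
α₁L₁ + α₂L₂ = 18×10⁻⁶×0.9244 + 1.2×10⁻⁵×1.632 = 3.62232×10⁻⁵ m/K
ΔT = 3.64×10⁻⁴ / 3.62232×10⁻⁵ = 10.049 K
T = 20.7 + 10.049 = 30.749 °C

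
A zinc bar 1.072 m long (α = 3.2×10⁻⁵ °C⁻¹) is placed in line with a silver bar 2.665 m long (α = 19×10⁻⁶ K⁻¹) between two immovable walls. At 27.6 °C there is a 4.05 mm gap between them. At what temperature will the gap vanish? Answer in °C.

T = 75.3 °C

α₁L₁ = 3.4304×10⁻⁵ m/K, α₂L₂ = 5.0635×10⁻⁵ m/K → total 8.4939×10⁻⁵ m/K
ΔT = g/(α₁L₁+α₂L₂) = 4.05×10⁻³ / 8.4939×10⁻⁵ = 47.681 K
T = 27.6 + 47.681 = 75.281 °C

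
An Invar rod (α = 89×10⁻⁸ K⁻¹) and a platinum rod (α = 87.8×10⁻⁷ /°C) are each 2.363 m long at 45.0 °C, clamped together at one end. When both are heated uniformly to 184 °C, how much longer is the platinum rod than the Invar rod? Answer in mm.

2.59 mm

ΔT = 139.0 K
Invar: ΔL = 89×10⁻⁸ × 2.363 m × 139.0 = 2.9233×10⁻⁴ m = 0.29233 mm
platinum: ΔL = 87.8×10⁻⁷ × 2.363 m × 139.0 = 2.8839×10⁻³ m = 2.8839 mm
difference = 2.8839 − 0.29233 = 2.59157 mm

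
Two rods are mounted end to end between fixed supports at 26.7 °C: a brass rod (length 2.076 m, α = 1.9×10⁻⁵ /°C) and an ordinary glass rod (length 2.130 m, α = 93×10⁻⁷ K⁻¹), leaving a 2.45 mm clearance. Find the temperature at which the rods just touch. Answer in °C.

T = 68.0 °C

Gap closes when ΔL₁ + ΔL₂ = 2.45 mm = 2.45×10⁻³ m
(α₁L₁ + α₂L₂)ΔT = g
α₁L₁ + α₂L₂ = 1.9×10⁻⁵×2.076 + 93×10⁻⁷×2.130 = 5.9253×10⁻⁵ m/K
ΔT = 2.45×10⁻³ / 5.9253×10⁻⁵ = 41.348 K
T = 26.7 + 41.348 = 68.048 °C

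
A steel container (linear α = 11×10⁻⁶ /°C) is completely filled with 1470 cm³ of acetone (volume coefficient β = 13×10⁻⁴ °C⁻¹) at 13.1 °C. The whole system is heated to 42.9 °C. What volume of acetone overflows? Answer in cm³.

The container also expands: β_container ≈ 3α = 3.3×10⁻⁵ /K
Net overflow = V₀(β_liq − 3α_cont)ΔT
β − 3α = 1.30×10⁻³ − 3.3×10⁻⁵ = 1.267×10⁻³ /K; ΔT = 29.8 K
ΔV = 1470 × 1.267×10⁻³ × 29.8 = 55.5 cm³

55.5 cm³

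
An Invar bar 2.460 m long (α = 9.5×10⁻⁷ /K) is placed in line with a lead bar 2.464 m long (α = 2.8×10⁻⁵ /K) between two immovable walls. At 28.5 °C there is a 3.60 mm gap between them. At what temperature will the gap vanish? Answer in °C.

T = 79.0 °C

Gap closes when ΔL₁ + ΔL₂ = 3.60 mm = 3.60×10⁻³ m
(α₁L₁ + α₂L₂)ΔT = g
α₁L₁ + α₂L₂ = 9.5×10⁻⁷×2.460 + 2.8×10⁻⁵×2.464 = 7.1329×10⁻⁵ m/K
ΔT = 3.60×10⁻³ / 7.1329×10⁻⁵ = 50.470 K
T = 28.5 + 50.470 = 78.970 °C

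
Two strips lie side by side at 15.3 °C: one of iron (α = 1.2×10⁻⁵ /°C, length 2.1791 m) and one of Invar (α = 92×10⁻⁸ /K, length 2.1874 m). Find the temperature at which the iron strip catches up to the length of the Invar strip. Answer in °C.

T = 359.2 °C

L₁(1 + α₁ΔT) = L₂(1 + α₂ΔT) ⇒ ΔT = (L₂ − L₁)/(α₁L₁ − α₂L₂)
L₂ − L₁ = 2.1874 − 2.1791 = 8.30×10⁻³ m
α₁L₁ − α₂L₂ = 1.2×10⁻⁵×2.1791 − 92×10⁻⁸×2.1874 = 2.4136792×10⁻⁵ m/K
ΔT = 8.30×10⁻³ / 2.4136792×10⁻⁵ = 343.873 K
T = 15.3 + 343.873 = 359.173 °C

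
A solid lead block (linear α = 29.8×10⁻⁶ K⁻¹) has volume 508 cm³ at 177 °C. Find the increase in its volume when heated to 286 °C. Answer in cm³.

Isotropic solid: β ≈ 3α = 8.9×10⁻⁵ /K; ΔT = 109 K
ΔV = 3αV₀ΔT = 3(29.8×10⁻⁶)(508)(109) = 4.95 cm³

ΔV = 4.95 cm³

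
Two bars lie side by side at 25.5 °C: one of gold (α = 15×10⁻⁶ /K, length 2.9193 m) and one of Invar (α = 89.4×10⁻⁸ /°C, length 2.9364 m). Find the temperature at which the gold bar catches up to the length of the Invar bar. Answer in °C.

L₁(1 + α₁ΔT) = L₂(1 + α₂ΔT) ⇒ ΔT = (L₂ − L₁)/(α₁L₁ − α₂L₂)
L₂ − L₁ = 2.9364 − 2.9193 = 1.71×10⁻² m
α₁L₁ − α₂L₂ = 15×10⁻⁶×2.9193 − 89.4×10⁻⁸×2.9364 = 4.11643584×10⁻⁵ m/K
ΔT = 1.71×10⁻² / 4.11643584×10⁻⁵ = 415.408 K
T = 25.5 + 415.408 = 440.908 °C

T = 440.9 °C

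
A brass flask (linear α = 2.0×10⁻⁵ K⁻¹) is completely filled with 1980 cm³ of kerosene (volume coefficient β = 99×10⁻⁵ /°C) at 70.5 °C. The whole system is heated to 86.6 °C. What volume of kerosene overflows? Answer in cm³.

The flask also expands: β_container ≈ 3α = 6.0×10⁻⁵ /K
Net overflow = V₀(β_liq − 3α_cont)ΔT
β − 3α = 9.90×10⁻⁴ − 6.0×10⁻⁵ = 9.30×10⁻⁴ /K; ΔT = 16.1 K
ΔV = 1980 × 9.30×10⁻⁴ × 16.1 = 29.6 cm³

29.6 cm³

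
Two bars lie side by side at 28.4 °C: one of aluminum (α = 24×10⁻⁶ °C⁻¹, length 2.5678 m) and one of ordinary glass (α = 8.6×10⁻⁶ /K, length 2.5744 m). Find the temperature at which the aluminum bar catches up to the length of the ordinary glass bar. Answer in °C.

T = 195.5 °C

L₁(1 + α₁ΔT) = L₂(1 + α₂ΔT) ⇒ ΔT = (L₂ − L₁)/(α₁L₁ − α₂L₂)
L₂ − L₁ = 2.5744 − 2.5678 = 6.60×10⁻³ m
α₁L₁ − α₂L₂ = 24×10⁻⁶×2.5678 − 8.6×10⁻⁶×2.5744 = 3.948736×10⁻⁵ m/K
ΔT = 6.60×10⁻³ / 3.948736×10⁻⁵ = 167.142 K
T = 28.4 + 167.142 = 195.542 °C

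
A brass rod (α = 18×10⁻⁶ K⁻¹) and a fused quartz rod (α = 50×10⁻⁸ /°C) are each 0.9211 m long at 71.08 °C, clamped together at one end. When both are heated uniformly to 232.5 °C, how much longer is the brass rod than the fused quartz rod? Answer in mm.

2.60 mm

ΔT = 161.42 K
brass: ΔL = 18×10⁻⁶ × 0.9211 m × 161.42 = 2.6763×10⁻³ m = 2.6763 mm
fused quartz: ΔL = 50×10⁻⁸ × 0.9211 m × 161.42 = 7.4342×10⁻⁵ m = 0.074342 mm
difference = 2.6763 − 0.074342 = 2.601958 mm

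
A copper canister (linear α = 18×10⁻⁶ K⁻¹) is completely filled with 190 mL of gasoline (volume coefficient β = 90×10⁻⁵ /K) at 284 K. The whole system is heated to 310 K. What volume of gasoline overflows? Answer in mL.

The canister also expands: β_container ≈ 3α = 5.4×10⁻⁵ /K
Net overflow = V₀(β_liq − 3α_cont)ΔT
β − 3α = 9.00×10⁻⁴ − 5.4×10⁻⁵ = 8.46×10⁻⁴ /K; ΔT = 26 K
ΔV = 190 × 8.46×10⁻⁴ × 26 = 4.18 mL

4.18 mL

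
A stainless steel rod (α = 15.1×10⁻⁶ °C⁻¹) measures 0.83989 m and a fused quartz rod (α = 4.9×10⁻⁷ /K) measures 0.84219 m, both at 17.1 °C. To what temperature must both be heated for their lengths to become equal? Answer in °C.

T = 204.6 °C

Equal length when α₁L₁ΔT − α₂L₂ΔT = L₂ − L₁ = 2.30×10⁻³ m
α₁L₁ = 1.2682339×10⁻⁵, α₂L₂ = 4.126731×10⁻⁷ → Δ(αL) = 1.22696659×10⁻⁵ m/K
ΔT = 2.30×10⁻³ / 1.22696659×10⁻⁵ = 187.454 K, so T = 17.1 + 187.454 = 204.554 °C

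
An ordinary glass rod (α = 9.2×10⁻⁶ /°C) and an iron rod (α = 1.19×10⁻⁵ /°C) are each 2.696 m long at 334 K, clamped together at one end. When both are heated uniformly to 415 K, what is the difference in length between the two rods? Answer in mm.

0.590 mm

ΔT = 81 K
ordinary glass: ΔL = 9.2×10⁻⁶ × 2.696 m × 81 = 2.0091×10⁻³ m = 2.0091 mm
iron: ΔL = 1.19×10⁻⁵ × 2.696 m × 81 = 2.5987×10⁻³ m = 2.5987 mm
difference = 2.5987 − 2.0091 = 0.5896 mm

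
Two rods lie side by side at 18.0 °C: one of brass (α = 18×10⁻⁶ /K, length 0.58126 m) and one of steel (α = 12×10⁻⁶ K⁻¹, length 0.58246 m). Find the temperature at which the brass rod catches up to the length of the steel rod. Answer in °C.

Equal length when α₁L₁ΔT − α₂L₂ΔT = L₂ − L₁ = 1.20×10⁻³ m
α₁L₁ = 1.046268×10⁻⁵, α₂L₂ = 6.98952×10⁻⁶ → Δ(αL) = 3.47316×10⁻⁶ m/K
ΔT = 1.20×10⁻³ / 3.47316×10⁻⁶ = 345.507 K, so T = 18.0 + 345.507 = 363.507 °C

T = 363.5 °C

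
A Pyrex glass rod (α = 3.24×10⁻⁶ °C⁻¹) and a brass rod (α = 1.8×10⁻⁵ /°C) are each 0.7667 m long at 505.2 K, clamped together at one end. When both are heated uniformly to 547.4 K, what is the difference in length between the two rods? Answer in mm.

ΔT = 42.2 K
Pyrex glass: ΔL = 3.24×10⁻⁶ × 0.7667 m × 42.2 = 1.0483×10⁻⁴ m = 0.10483 mm
brass: ΔL = 1.8×10⁻⁵ × 0.7667 m × 42.2 = 5.8239×10⁻⁴ m = 0.58239 mm
difference = 0.58239 − 0.10483 = 0.47756 mm

0.478 mm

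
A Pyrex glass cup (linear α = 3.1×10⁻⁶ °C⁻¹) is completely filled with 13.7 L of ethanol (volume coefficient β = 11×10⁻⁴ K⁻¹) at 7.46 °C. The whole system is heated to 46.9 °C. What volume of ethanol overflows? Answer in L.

0.589 L

The cup also expands: β_container ≈ 3α = 9.3×10⁻⁶ /K
Net overflow = V₀(β_liq − 3α_cont)ΔT
β − 3α = 1.10×10⁻³ − 9.3×10⁻⁶ = 1.0907×10⁻³ /K; ΔT = 39.44 K
ΔV = 13.7 × 1.0907×10⁻³ × 39.44 = 0.589 L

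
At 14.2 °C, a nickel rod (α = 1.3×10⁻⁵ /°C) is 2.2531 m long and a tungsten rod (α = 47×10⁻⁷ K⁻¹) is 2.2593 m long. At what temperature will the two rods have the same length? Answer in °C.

Equal length when α₁L₁ΔT − α₂L₂ΔT = L₂ − L₁ = 6.20×10⁻³ m
α₁L₁ = 2.92903×10⁻⁵, α₂L₂ = 1.061871×10⁻⁵ → Δ(αL) = 1.867159×10⁻⁵ m/K
ΔT = 6.20×10⁻³ / 1.867159×10⁻⁵ = 332.055 K, so T = 14.2 + 332.055 = 346.255 °C

T = 346.3 °C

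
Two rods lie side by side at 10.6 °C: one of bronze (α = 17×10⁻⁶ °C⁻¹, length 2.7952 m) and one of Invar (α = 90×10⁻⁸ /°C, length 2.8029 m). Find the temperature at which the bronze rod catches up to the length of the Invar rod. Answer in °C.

L₁(1 + α₁ΔT) = L₂(1 + α₂ΔT) ⇒ ΔT = (L₂ − L₁)/(α₁L₁ − α₂L₂)
L₂ − L₁ = 2.8029 − 2.7952 = 7.70×10⁻³ m
α₁L₁ − α₂L₂ = 17×10⁻⁶×2.7952 − 90×10⁻⁸×2.8029 = 4.499579×10⁻⁵ m/K
ΔT = 7.70×10⁻³ / 4.499579×10⁻⁵ = 171.127 K
T = 10.6 + 171.127 = 181.727 °C

T = 181.7 °C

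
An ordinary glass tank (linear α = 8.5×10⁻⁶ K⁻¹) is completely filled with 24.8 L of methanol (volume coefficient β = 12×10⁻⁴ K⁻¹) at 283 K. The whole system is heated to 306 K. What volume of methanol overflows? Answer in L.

The tank also expands: β_container ≈ 3α = 2.55×10⁻⁵ /K
Net overflow = V₀(β_liq − 3α_cont)ΔT
β − 3α = 1.20×10⁻³ − 2.55×10⁻⁵ = 1.1745×10⁻³ /K; ΔT = 23 K
ΔV = 24.8 × 1.1745×10⁻³ × 23 = 0.670 L

0.670 L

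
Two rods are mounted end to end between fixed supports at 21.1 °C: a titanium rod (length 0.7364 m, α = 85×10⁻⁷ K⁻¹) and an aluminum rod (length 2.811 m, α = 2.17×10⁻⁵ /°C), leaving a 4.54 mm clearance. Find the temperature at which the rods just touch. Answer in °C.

α₁L₁ = 6.2594×10⁻⁶ m/K, α₂L₂ = 6.09987×10⁻⁵ m/K → total 6.72581×10⁻⁵ m/K
ΔT = g/(α₁L₁+α₂L₂) = 4.54×10⁻³ / 6.72581×10⁻⁵ = 67.501 K
T = 21.1 + 67.501 = 88.601 °C

T = 88.6 °C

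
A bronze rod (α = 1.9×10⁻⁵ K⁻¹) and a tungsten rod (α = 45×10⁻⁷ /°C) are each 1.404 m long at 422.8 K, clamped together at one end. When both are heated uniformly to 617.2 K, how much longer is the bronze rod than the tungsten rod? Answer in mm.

ΔT = 194.4 K
bronze: ΔL = 1.9×10⁻⁵ × 1.404 m × 194.4 = 5.1858×10⁻³ m = 5.1858 mm
tungsten: ΔL = 45×10⁻⁷ × 1.404 m × 194.4 = 1.2282×10⁻³ m = 1.2282 mm
difference = 5.1858 − 1.2282 = 3.9576 mm

3.96 mm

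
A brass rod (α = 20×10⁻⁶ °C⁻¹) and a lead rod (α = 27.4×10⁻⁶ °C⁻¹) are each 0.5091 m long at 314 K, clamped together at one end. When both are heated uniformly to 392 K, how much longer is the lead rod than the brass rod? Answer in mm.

0.294 mm

ΔT = 78 K
brass: ΔL = 20×10⁻⁶ × 0.5091 m × 78 = 7.9420×10⁻⁴ m = 0.79420 mm
lead: ΔL = 27.4×10⁻⁶ × 0.5091 m × 78 = 1.0880×10⁻³ m = 1.0880 mm
difference = 1.0880 − 0.79420 = 0.2938 mm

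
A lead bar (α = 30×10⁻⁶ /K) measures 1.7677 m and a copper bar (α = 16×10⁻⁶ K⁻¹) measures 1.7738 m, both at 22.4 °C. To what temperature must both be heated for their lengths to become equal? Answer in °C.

L₁(1 + α₁ΔT) = L₂(1 + α₂ΔT) ⇒ ΔT = (L₂ − L₁)/(α₁L₁ − α₂L₂)
L₂ − L₁ = 1.7738 − 1.7677 = 6.10×10⁻³ m
α₁L₁ − α₂L₂ = 30×10⁻⁶×1.7677 − 16×10⁻⁶×1.7738 = 2.46502×10⁻⁵ m/K
ΔT = 6.10×10⁻³ / 2.46502×10⁻⁵ = 247.462 K
T = 22.4 + 247.462 = 269.862 °C

T = 269.9 °C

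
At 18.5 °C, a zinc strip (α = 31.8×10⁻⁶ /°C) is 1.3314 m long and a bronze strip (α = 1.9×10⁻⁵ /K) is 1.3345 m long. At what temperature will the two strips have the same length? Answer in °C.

T = 201.0 °C

Equal length when α₁L₁ΔT − α₂L₂ΔT = L₂ − L₁ = 3.10×10⁻³ m
α₁L₁ = 4.233852×10⁻⁵, α₂L₂ = 2.53555×10⁻⁵ → Δ(αL) = 1.698302×10⁻⁵ m/K
ΔT = 3.10×10⁻³ / 1.698302×10⁻⁵ = 182.535 K, so T = 18.5 + 182.535 = 201.035 °C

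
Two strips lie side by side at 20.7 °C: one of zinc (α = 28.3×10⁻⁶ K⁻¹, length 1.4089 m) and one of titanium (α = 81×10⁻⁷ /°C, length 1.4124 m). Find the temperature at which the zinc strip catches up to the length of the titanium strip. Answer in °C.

Equal length when α₁L₁ΔT − α₂L₂ΔT = L₂ − L₁ = 3.50×10⁻³ m
α₁L₁ = 3.987187×10⁻⁵, α₂L₂ = 1.144044×10⁻⁵ → Δ(αL) = 2.843143×10⁻⁵ m/K
ΔT = 3.50×10⁻³ / 2.843143×10⁻⁵ = 123.103 K, so T = 20.7 + 123.103 = 143.803 °C

T = 143.8 °C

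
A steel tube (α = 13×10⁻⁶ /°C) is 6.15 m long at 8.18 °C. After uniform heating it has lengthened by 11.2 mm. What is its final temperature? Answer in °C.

T = 148 °C

ΔL = αL₀ΔT ⇒ ΔT = ΔL / (αL₀)
ΔT = 11.2×10⁻³ m / (13×10⁻⁶ × 6.15 m) = 140.09 K
T = 8.18 + 140.09 = 148.27 °C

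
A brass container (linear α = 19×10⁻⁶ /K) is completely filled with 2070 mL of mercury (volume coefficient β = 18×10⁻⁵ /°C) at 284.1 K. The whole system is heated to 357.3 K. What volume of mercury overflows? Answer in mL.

The container also expands: β_container ≈ 3α = 5.7×10⁻⁵ /K
Net overflow = V₀(β_liq − 3α_cont)ΔT
β − 3α = 1.80×10⁻⁴ − 5.7×10⁻⁵ = 1.23×10⁻⁴ /K; ΔT = 73.2 K
ΔV = 2070 × 1.23×10⁻⁴ × 73.2 = 18.6 mL

18.6 mL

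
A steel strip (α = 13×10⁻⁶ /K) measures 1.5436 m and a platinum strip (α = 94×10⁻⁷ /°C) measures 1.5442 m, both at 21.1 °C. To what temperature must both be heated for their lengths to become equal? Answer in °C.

Equal length when α₁L₁ΔT − α₂L₂ΔT = L₂ − L₁ = 6.00×10⁻⁴ m
α₁L₁ = 2.00668×10⁻⁵, α₂L₂ = 1.451548×10⁻⁵ → Δ(αL) = 5.55132×10⁻⁶ m/K
ΔT = 6.00×10⁻⁴ / 5.55132×10⁻⁶ = 108.082 K, so T = 21.1 + 108.082 = 129.182 °C

T = 129.2 °C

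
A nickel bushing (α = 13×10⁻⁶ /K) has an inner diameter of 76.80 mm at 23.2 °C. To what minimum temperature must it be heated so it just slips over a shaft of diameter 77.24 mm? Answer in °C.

T = 464 °C

Required Δd = 77.24 − 76.80 = 0.44 mm
Δd = αd₀ΔT ⇒ ΔT = Δd/(αd₀) = 0.44 / (13×10⁻⁶ × 76.80) = 440.71 K
T_min = 23.2 + 440.71 = 463.91 °C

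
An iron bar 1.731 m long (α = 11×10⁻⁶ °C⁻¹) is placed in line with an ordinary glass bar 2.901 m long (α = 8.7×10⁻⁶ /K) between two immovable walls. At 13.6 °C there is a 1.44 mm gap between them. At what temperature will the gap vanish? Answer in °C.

Gap closes when ΔL₁ + ΔL₂ = 1.44 mm = 1.44×10⁻³ m
(α₁L₁ + α₂L₂)ΔT = g
α₁L₁ + α₂L₂ = 11×10⁻⁶×1.731 + 8.7×10⁻⁶×2.901 = 4.42797×10⁻⁵ m/K
ΔT = 1.44×10⁻³ / 4.42797×10⁻⁵ = 32.521 K
T = 13.6 + 32.521 = 46.121 °C

T = 46.1 °C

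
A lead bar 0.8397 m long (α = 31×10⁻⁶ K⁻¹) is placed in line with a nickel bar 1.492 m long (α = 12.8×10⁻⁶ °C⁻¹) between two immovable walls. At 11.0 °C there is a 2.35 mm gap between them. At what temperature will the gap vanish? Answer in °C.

α₁L₁ = 2.60307×10⁻⁵ m/K, α₂L₂ = 1.90976×10⁻⁵ m/K → total 4.51283×10⁻⁵ m/K
ΔT = g/(α₁L₁+α₂L₂) = 2.35×10⁻³ / 4.51283×10⁻⁵ = 52.074 K
T = 11.0 + 52.074 = 63.074 °C

T = 63.1 °C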